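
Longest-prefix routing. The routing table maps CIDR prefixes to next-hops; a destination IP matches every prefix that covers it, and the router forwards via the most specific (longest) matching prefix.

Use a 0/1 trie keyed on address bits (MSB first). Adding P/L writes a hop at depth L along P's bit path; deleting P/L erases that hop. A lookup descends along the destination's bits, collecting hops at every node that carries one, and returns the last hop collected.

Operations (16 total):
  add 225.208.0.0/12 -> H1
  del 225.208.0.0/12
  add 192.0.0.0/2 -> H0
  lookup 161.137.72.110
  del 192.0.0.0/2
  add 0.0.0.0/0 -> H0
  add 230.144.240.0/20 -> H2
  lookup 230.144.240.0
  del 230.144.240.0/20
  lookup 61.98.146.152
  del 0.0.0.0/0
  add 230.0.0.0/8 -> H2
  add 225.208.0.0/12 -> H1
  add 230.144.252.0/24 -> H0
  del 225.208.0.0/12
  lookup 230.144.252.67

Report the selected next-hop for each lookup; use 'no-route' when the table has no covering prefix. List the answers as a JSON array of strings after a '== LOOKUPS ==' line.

Trace:
  + 225.208.0.0/12 (H1) depth=12
  - 225.208.0.0/12 clear@12
  + 192.0.0.0/2 (H0) depth=2
  Q 161.137.72.110: descend 1 ; hops seen [∅] ; pick no-route
  - 192.0.0.0/2 clear@2
  + 0.0.0.0/0 (H0) depth=0
  + 230.144.240.0/20 (H2) depth=20
  Q 230.144.240.0: descend 11100110100100001111 ; hops seen [H0,H2] ; pick H2
  - 230.144.240.0/20 clear@20
  Q 61.98.146.152: descend ε ; hops seen [H0] ; pick H0
  - 0.0.0.0/0 clear@0
  + 230.0.0.0/8 (H2) depth=8
  + 225.208.0.0/12 (H1) depth=12
  + 230.144.252.0/24 (H0) depth=24
  - 225.208.0.0/12 clear@12
  Q 230.144.252.67: descend 111001101001000011111100 ; hops seen [H2,H0] ; pick H0

== LOOKUPS ==
["no-route","H2","H0","H0"]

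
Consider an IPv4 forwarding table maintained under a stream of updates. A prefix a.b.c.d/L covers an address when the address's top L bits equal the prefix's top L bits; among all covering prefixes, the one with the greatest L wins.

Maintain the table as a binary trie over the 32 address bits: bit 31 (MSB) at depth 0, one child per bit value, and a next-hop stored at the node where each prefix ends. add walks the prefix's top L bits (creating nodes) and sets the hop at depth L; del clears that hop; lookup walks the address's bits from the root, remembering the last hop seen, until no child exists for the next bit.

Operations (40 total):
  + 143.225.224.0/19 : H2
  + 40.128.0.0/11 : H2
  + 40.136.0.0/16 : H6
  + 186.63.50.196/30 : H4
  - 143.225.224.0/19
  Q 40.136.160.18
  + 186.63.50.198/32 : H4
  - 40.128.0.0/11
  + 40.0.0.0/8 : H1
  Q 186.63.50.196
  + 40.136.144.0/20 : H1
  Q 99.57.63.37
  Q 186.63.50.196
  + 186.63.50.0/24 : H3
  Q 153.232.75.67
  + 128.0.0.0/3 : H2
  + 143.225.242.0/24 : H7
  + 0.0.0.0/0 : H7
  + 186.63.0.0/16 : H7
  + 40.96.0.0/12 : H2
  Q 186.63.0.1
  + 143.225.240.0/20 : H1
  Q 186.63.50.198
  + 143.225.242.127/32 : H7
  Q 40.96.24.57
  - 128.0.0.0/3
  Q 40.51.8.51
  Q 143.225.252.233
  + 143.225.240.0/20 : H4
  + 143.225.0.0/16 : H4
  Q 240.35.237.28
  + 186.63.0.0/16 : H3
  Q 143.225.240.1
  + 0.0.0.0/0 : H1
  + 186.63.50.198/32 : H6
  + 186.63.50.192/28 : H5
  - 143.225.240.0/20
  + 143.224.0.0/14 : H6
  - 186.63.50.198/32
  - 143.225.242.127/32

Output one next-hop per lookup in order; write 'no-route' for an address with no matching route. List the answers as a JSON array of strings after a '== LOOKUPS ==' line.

Apply in order:
  + 143.225.224.0/19 (H2) depth=19
  + 40.128.0.0/11 (H2) depth=11
  + 40.136.0.0/16 (H6) depth=16
  + 186.63.50.196/30 (H4) depth=30
  del 143.225.224.0/19 (clear depth 19)
  Q 40.136.160.18: descend 0010100010001000 ; hops seen [H2,H6] ; pick H6
  + 186.63.50.198/32 (H4) depth=32
  del 40.128.0.0/11 (clear depth 11)
  + 40.0.0.0/8 (H1) depth=8
  Q 186.63.50.196: descend 101110100011111100110010110001 ; hops seen [H4] ; pick H4
  + 40.136.144.0/20 (H1) depth=20
  Q 99.57.63.37: descend 0 ; hops seen [∅] ; pick no-route
  Q 186.63.50.196: descend 101110100011111100110010110001 ; hops seen [H4] ; pick H4
  + 186.63.50.0/24 (H3) depth=24
  Q 153.232.75.67: descend 100 ; hops seen [∅] ; pick no-route
  + 128.0.0.0/3 (H2) depth=3
  + 143.225.242.0/24 (H7) depth=24
  + 0.0.0.0/0 (H7) depth=0
  + 186.63.0.0/16 (H7) depth=16
  + 40.96.0.0/12 (H2) depth=12
  Q 186.63.0.1: descend 101110100011111100 ; hops seen [H7,H7] ; pick H7
  + 143.225.240.0/20 (H1) depth=20
  Q 186.63.50.198: descend 10111010001111110011001011000110 ; hops seen [H7,H7,H3,H4,H4] ; pick H4
  + 143.225.242.127/32 (H7) depth=32
  Q 40.96.24.57: descend 001010000110 ; hops seen [H7,H1,H2] ; pick H2
  del 128.0.0.0/3 (clear depth 3)
  Q 40.51.8.51: descend 001010000 ; hops seen [H7,H1] ; pick H1
  Q 143.225.252.233: descend 10001111111000011111 ; hops seen [H7,H1] ; pick H1
  + 143.225.240.0/20 (H4) depth=20
  + 143.225.0.0/16 (H4) depth=16
  Q 240.35.237.28: descend 1 ; hops seen [H7] ; pick H7
  + 186.63.0.0/16 (H3) depth=16
  Q 143.225.240.1: descend 1000111111100001111100 ; hops seen [H7,H4,H4] ; pick H4
  + 0.0.0.0/0 (H1) depth=0
  + 186.63.50.198/32 (H6) depth=32
  + 186.63.50.192/28 (H5) depth=28
  del 143.225.240.0/20 (clear depth 20)
  + 143.224.0.0/14 (H6) depth=14
  del 186.63.50.198/32 (clear depth 32)
  del 143.225.242.127/32 (clear depth 32)

== LOOKUPS ==
["H6","H4","no-route","H4","no-route","H7","H4","H2","H1","H1","H7","H4"]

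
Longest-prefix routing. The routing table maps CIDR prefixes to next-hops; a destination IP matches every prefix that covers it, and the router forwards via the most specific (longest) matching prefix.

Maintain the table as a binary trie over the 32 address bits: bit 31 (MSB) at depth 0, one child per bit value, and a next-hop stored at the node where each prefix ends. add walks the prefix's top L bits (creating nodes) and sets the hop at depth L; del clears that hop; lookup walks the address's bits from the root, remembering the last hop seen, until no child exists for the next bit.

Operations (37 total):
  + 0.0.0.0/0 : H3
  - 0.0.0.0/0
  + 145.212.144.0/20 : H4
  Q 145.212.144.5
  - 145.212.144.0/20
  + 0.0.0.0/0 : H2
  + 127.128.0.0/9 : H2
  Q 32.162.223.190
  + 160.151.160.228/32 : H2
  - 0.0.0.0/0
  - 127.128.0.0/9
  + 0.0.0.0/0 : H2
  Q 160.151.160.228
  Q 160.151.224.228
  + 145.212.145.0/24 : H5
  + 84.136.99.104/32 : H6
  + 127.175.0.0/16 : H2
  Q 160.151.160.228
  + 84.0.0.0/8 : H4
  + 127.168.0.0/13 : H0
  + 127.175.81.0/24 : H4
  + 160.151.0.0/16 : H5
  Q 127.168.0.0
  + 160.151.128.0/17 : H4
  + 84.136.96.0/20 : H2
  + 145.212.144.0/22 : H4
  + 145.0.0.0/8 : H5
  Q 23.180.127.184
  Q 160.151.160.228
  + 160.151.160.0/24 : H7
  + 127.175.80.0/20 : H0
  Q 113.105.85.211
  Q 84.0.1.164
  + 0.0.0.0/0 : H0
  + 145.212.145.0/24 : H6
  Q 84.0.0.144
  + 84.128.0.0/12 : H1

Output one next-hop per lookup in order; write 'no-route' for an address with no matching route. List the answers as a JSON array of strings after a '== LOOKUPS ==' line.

Apply in order:
  add 0.0.0.0/0 -> H3 at depth 0
  del 0.0.0.0/0 (clear depth 0)
  add 145.212.144.0/20 -> H4 at depth 20
  lookup 145.212.144.5: bits 10010001110101001001 walk d0:-→d1:-→d2:-→d3:-→d4:-→d5:-→d6:-→d7:-→d8:-→d9:-→d10:-→d11:-→d12:-→d13:-→d14:-→d15:-→d16:-→d17:-→d18:-→d19:-→d20:H4 -> H4
  del 145.212.144.0/20 (clear depth 20)
  add 0.0.0.0/0 -> H2 at depth 0
  add 127.128.0.0/9 -> H2 at depth 9
  lookup 32.162.223.190: bits 0 walk d0:H2→d1:- -> H2
  add 160.151.160.228/32 -> H2 at depth 32
  del 0.0.0.0/0 (clear depth 0)
  del 127.128.0.0/9 (clear depth 9)
  add 0.0.0.0/0 -> H2 at depth 0
  lookup 160.151.160.228: bits 10100000100101111010000011100100 walk d0:H2→d1:-→d2:-→d3:-→d4:-→d5:-→d6:-→d7:-→d8:-→d9:-→d10:-→d11:-→d12:-→d13:-→d14:-→d15:-→d16:-→d17:-→d18:-→d19:-→d20:-→d21:-→d22:-→d23:-→d24:-→d25:-→d26:-→d27:-→d28:-→d29:-→d30:-→d31:-→d32:H2 -> H2
  lookup 160.151.224.228: bits 10100000100101111 walk d0:H2→d1:-→d2:-→d3:-→d4:-→d5:-→d6:-→d7:-→d8:-→d9:-→d10:-→d11:-→d12:-→d13:-→d14:-→d15:-→d16:-→d17:- -> H2
  add 145.212.145.0/24 -> H5 at depth 24
  add 84.136.99.104/32 -> H6 at depth 32
  add 127.175.0.0/16 -> H2 at depth 16
  lookup 160.151.160.228: bits 10100000100101111010000011100100 walk d0:H2→d1:-→d2:-→d3:-→d4:-→d5:-→d6:-→d7:-→d8:-→d9:-→d10:-→d11:-→d12:-→d13:-→d14:-→d15:-→d16:-→d17:-→d18:-→d19:-→d20:-→d21:-→d22:-→d23:-→d24:-→d25:-→d26:-→d27:-→d28:-→d29:-→d30:-→d31:-→d32:H2 -> H2
  add 84.0.0.0/8 -> H4 at depth 8
  add 127.168.0.0/13 -> H0 at depth 13
  add 127.175.81.0/24 -> H4 at depth 24
  add 160.151.0.0/16 -> H5 at depth 16
  lookup 127.168.0.0: bits 0111111110101 walk d0:H2→d1:-→d2:-→d3:-→d4:-→d5:-→d6:-→d7:-→d8:-→d9:-→d10:-→d11:-→d12:-→d13:H0 -> H0
  add 160.151.128.0/17 -> H4 at depth 17
  add 84.136.96.0/20 -> H2 at depth 20
  add 145.212.144.0/22 -> H4 at depth 22
  add 145.0.0.0/8 -> H5 at depth 8
  lookup 23.180.127.184: bits 0 walk d0:H2→d1:- -> H2
  lookup 160.151.160.228: bits 10100000100101111010000011100100 walk d0:H2→d1:-→d2:-→d3:-→d4:-→d5:-→d6:-→d7:-→d8:-→d9:-→d10:-→d11:-→d12:-→d13:-→d14:-→d15:-→d16:H5→d17:H4→d18:-→d19:-→d20:-→d21:-→d22:-→d23:-→d24:-→d25:-→d26:-→d27:-→d28:-→d29:-→d30:-→d31:-→d32:H2 -> H2
  add 160.151.160.0/24 -> H7 at depth 24
  add 127.175.80.0/20 -> H0 at depth 20
  lookup 113.105.85.211: bits 0111 walk d0:H2→d1:-→d2:-→d3:-→d4:- -> H2
  lookup 84.0.1.164: bits 01010100 walk d0:H2→d1:-→d2:-→d3:-→d4:-→d5:-→d6:-→d7:-→d8:H4 -> H4
  add 0.0.0.0/0 -> H0 at depth 0
  add 145.212.145.0/24 -> H6 at depth 24
  lookup 84.0.0.144: bits 01010100 walk d0:H0→d1:-→d2:-→d3:-→d4:-→d5:-→d6:-→d7:-→d8:H4 -> H4
  add 84.128.0.0/12 -> H1 at depth 12

== LOOKUPS ==
["H4","H2","H2","H2","H2","H0","H2","H2","H2","H4","H4"]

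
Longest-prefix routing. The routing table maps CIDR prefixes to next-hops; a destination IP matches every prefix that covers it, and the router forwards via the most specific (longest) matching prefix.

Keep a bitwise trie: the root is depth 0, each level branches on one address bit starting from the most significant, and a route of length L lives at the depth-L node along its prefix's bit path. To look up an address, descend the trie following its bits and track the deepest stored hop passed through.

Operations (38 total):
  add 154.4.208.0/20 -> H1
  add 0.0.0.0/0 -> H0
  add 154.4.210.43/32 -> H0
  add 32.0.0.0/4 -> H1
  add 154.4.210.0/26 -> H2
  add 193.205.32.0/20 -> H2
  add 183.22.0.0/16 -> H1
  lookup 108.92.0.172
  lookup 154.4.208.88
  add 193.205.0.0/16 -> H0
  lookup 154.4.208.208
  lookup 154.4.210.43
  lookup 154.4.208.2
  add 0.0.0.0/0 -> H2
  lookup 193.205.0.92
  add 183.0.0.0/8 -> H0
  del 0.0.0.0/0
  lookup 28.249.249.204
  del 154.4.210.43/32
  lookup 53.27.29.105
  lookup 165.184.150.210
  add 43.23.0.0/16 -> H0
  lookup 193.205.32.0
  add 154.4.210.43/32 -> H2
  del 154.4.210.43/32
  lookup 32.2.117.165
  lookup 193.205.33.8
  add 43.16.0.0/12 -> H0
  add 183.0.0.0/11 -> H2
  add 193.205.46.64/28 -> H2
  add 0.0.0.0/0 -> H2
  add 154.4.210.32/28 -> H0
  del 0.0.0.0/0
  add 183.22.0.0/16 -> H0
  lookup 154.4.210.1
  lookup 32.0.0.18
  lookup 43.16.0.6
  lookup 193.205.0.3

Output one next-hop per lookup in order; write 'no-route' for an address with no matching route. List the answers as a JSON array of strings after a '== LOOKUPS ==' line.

Trace:
  add 154.4.208.0/20 -> H1 at depth 20
  add 0.0.0.0/0 -> H0 at depth 0
  add 154.4.210.43/32 -> H0 at depth 32
  add 32.0.0.0/4 -> H1 at depth 4
  add 154.4.210.0/26 -> H2 at depth 26
  add 193.205.32.0/20 -> H2 at depth 20
  add 183.22.0.0/16 -> H1 at depth 16
  ? 108.92.0.172  path d0:H0→d1:-  best=H0
  ? 154.4.208.88  path d0:H0→d1:-→d2:-→d3:-→d4:-→d5:-→d6:-→d7:-→d8:-→d9:-→d10:-→d11:-→d12:-→d13:-→d14:-→d15:-→d16:-→d17:-→d18:-→d19:-→d20:H1→d21:-→d22:-  best=H1
  add 193.205.0.0/16 -> H0 at depth 16
  ? 154.4.208.208  path d0:H0→d1:-→d2:-→d3:-→d4:-→d5:-→d6:-→d7:-→d8:-→d9:-→d10:-→d11:-→d12:-→d13:-→d14:-→d15:-→d16:-→d17:-→d18:-→d19:-→d20:H1→d21:-→d22:-  best=H1
  ? 154.4.210.43  path d0:H0→d1:-→d2:-→d3:-→d4:-→d5:-→d6:-→d7:-→d8:-→d9:-→d10:-→d11:-→d12:-→d13:-→d14:-→d15:-→d16:-→d17:-→d18:-→d19:-→d20:H1→d21:-→d22:-→d23:-→d24:-→d25:-→d26:H2→d27:-→d28:-→d29:-→d30:-→d31:-→d32:H0  best=H0
  ? 154.4.208.2  path d0:H0→d1:-→d2:-→d3:-→d4:-→d5:-→d6:-→d7:-→d8:-→d9:-→d10:-→d11:-→d12:-→d13:-→d14:-→d15:-→d16:-→d17:-→d18:-→d19:-→d20:H1→d21:-→d22:-  best=H1
  add 0.0.0.0/0 -> H2 at depth 0
  ? 193.205.0.92  path d0:H2→d1:-→d2:-→d3:-→d4:-→d5:-→d6:-→d7:-→d8:-→d9:-→d10:-→d11:-→d12:-→d13:-→d14:-→d15:-→d16:H0→d17:-→d18:-  best=H0
  add 183.0.0.0/8 -> H0 at depth 8
  - 0.0.0.0/0 clear@0
  ? 28.249.249.204  path d0:-→d1:-→d2:-  best=no-route
  - 154.4.210.43/32 clear@32
  ? 53.27.29.105  path d0:-→d1:-→d2:-→d3:-  best=no-route
  ? 165.184.150.210  path d0:-→d1:-→d2:-→d3:-  best=no-route
  add 43.23.0.0/16 -> H0 at depth 16
  ? 193.205.32.0  path d0:-→d1:-→d2:-→d3:-→d4:-→d5:-→d6:-→d7:-→d8:-→d9:-→d10:-→d11:-→d12:-→d13:-→d14:-→d15:-→d16:H0→d17:-→d18:-→d19:-→d20:H2  best=H2
  add 154.4.210.43/32 -> H2 at depth 32
  - 154.4.210.43/32 clear@32
  ? 32.2.117.165  path d0:-→d1:-→d2:-→d3:-→d4:H1  best=H1
  ? 193.205.33.8  path d0:-→d1:-→d2:-→d3:-→d4:-→d5:-→d6:-→d7:-→d8:-→d9:-→d10:-→d11:-→d12:-→d13:-→d14:-→d15:-→d16:H0→d17:-→d18:-→d19:-→d20:H2  best=H2
  add 43.16.0.0/12 -> H0 at depth 12
  add 183.0.0.0/11 -> H2 at depth 11
  add 193.205.46.64/28 -> H2 at depth 28
  add 0.0.0.0/0 -> H2 at depth 0
  add 154.4.210.32/28 -> H0 at depth 28
  - 0.0.0.0/0 clear@0
  add 183.22.0.0/16 -> H0 at depth 16
  ? 154.4.210.1  path d0:-→d1:-→d2:-→d3:-→d4:-→d5:-→d6:-→d7:-→d8:-→d9:-→d10:-→d11:-→d12:-→d13:-→d14:-→d15:-→d16:-→d17:-→d18:-→d19:-→d20:H1→d21:-→d22:-→d23:-→d24:-→d25:-→d26:H2  best=H2
  ? 32.0.0.18  path d0:-→d1:-→d2:-→d3:-→d4:H1  best=H1
  ? 43.16.0.6  path d0:-→d1:-→d2:-→d3:-→d4:H1→d5:-→d6:-→d7:-→d8:-→d9:-→d10:-→d11:-→d12:H0→d13:-  best=H0
  ? 193.205.0.3  path d0:-→d1:-→d2:-→d3:-→d4:-→d5:-→d6:-→d7:-→d8:-→d9:-→d10:-→d11:-→d12:-→d13:-→d14:-→d15:-→d16:H0→d17:-→d18:-  best=H0

== LOOKUPS ==
["H0","H1","H1","H0","H1","H0","no-route","no-route","no-route","H2","H1","H2","H2","H1","H0","H0"]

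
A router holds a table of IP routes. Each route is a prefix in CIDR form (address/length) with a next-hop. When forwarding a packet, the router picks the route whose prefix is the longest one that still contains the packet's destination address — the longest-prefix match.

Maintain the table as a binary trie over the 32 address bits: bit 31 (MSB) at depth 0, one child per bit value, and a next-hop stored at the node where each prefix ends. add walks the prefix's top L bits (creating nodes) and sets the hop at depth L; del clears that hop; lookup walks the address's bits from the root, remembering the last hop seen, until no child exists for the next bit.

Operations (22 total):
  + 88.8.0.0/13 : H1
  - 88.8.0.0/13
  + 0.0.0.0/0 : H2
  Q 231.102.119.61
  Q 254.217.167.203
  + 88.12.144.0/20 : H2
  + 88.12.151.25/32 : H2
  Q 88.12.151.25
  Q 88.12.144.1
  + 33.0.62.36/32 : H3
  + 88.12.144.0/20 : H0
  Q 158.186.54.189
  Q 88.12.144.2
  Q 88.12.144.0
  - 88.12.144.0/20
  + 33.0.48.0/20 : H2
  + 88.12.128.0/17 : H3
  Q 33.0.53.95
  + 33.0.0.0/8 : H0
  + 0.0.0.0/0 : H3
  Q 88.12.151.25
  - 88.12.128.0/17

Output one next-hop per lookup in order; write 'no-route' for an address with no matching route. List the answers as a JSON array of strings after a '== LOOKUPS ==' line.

Process each operation:
  + 88.8.0.0/13 (H1) depth=13
  del 88.8.0.0/13 (clear depth 13)
  + 0.0.0.0/0 (H2) depth=0
  Q 231.102.119.61: descend ε ; hops seen [H2] ; pick H2
  Q 254.217.167.203: descend ε ; hops seen [H2] ; pick H2
  + 88.12.144.0/20 (H2) depth=20
  + 88.12.151.25/32 (H2) depth=32
  Q 88.12.151.25: descend 01011000000011001001011100011001 ; hops seen [H2,H2,H2] ; pick H2
  Q 88.12.144.1: descend 010110000000110010010 ; hops seen [H2,H2] ; pick H2
  + 33.0.62.36/32 (H3) depth=32
  + 88.12.144.0/20 (H0) depth=20
  Q 158.186.54.189: descend ε ; hops seen [H2] ; pick H2
  Q 88.12.144.2: descend 010110000000110010010 ; hops seen [H2,H0] ; pick H0
  Q 88.12.144.0: descend 010110000000110010010 ; hops seen [H2,H0] ; pick H0
  del 88.12.144.0/20 (clear depth 20)
  + 33.0.48.0/20 (H2) depth=20
  + 88.12.128.0/17 (H3) depth=17
  Q 33.0.53.95: descend 00100001000000000011 ; hops seen [H2,H2] ; pick H2
  + 33.0.0.0/8 (H0) depth=8
  + 0.0.0.0/0 (H3) depth=0
  Q 88.12.151.25: descend 01011000000011001001011100011001 ; hops seen [H3,H3,H2] ; pick H2
  del 88.12.128.0/17 (clear depth 17)

== LOOKUPS ==
["H2","H2","H2","H2","H2","H0","H0","H2","H2"]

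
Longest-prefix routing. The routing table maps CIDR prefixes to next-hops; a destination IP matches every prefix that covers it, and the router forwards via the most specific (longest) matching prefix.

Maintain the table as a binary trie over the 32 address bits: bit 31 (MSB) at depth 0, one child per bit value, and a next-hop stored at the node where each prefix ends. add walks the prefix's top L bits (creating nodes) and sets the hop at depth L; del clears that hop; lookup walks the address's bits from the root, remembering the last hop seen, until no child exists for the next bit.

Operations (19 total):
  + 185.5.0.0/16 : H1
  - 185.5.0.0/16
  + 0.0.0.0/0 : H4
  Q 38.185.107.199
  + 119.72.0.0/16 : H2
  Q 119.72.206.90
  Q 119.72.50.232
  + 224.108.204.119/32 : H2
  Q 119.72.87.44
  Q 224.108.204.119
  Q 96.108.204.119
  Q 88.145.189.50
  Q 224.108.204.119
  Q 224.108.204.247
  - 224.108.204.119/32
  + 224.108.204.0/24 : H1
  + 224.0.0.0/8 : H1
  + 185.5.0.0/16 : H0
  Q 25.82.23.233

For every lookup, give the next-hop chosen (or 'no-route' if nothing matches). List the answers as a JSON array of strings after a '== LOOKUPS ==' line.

Apply in order:
  + 185.5.0.0/16 (H1) depth=16
  del 185.5.0.0/16 (clear depth 16)
  + 0.0.0.0/0 (H4) depth=0
  lookup 38.185.107.199: bits ε walk d0:H4 -> H4
  + 119.72.0.0/16 (H2) depth=16
  lookup 119.72.206.90: bits 0111011101001000 walk d0:H4→d1:-→d2:-→d3:-→d4:-→d5:-→d6:-→d7:-→d8:-→d9:-→d10:-→d11:-→d12:-→d13:-→d14:-→d15:-→d16:H2 -> H2
  lookup 119.72.50.232: bits 0111011101001000 walk d0:H4→d1:-→d2:-→d3:-→d4:-→d5:-→d6:-→d7:-→d8:-→d9:-→d10:-→d11:-→d12:-→d13:-→d14:-→d15:-→d16:H2 -> H2
  + 224.108.204.119/32 (H2) depth=32
  lookup 119.72.87.44: bits 0111011101001000 walk d0:H4→d1:-→d2:-→d3:-→d4:-→d5:-→d6:-→d7:-→d8:-→d9:-→d10:-→d11:-→d12:-→d13:-→d14:-→d15:-→d16:H2 -> H2
  lookup 224.108.204.119: bits 11100000011011001100110001110111 walk d0:H4→d1:-→d2:-→d3:-→d4:-→d5:-→d6:-→d7:-→d8:-→d9:-→d10:-→d11:-→d12:-→d13:-→d14:-→d15:-→d16:-→d17:-→d18:-→d19:-→d20:-→d21:-→d22:-→d23:-→d24:-→d25:-→d26:-→d27:-→d28:-→d29:-→d30:-→d31:-→d32:H2 -> H2
  lookup 96.108.204.119: bits 011 walk d0:H4→d1:-→d2:-→d3:- -> H4
  lookup 88.145.189.50: bits 01 walk d0:H4→d1:-→d2:- -> H4
  lookup 224.108.204.119: bits 11100000011011001100110001110111 walk d0:H4→d1:-→d2:-→d3:-→d4:-→d5:-→d6:-→d7:-→d8:-→d9:-→d10:-→d11:-→d12:-→d13:-→d14:-→d15:-→d16:-→d17:-→d18:-→d19:-→d20:-→d21:-→d22:-→d23:-→d24:-→d25:-→d26:-→d27:-→d28:-→d29:-→d30:-→d31:-→d32:H2 -> H2
  lookup 224.108.204.247: bits 111000000110110011001100 walk d0:H4→d1:-→d2:-→d3:-→d4:-→d5:-→d6:-→d7:-→d8:-→d9:-→d10:-→d11:-→d12:-→d13:-→d14:-→d15:-→d16:-→d17:-→d18:-→d19:-→d20:-→d21:-→d22:-→d23:-→d24:- -> H4
  del 224.108.204.119/32 (clear depth 32)
  + 224.108.204.0/24 (H1) depth=24
  + 224.0.0.0/8 (H1) depth=8
  + 185.5.0.0/16 (H0) depth=16
  lookup 25.82.23.233: bits 0 walk d0:H4→d1:- -> H4

== LOOKUPS ==
["H4","H2","H2","H2","H2","H4","H4","H2","H4","H4"]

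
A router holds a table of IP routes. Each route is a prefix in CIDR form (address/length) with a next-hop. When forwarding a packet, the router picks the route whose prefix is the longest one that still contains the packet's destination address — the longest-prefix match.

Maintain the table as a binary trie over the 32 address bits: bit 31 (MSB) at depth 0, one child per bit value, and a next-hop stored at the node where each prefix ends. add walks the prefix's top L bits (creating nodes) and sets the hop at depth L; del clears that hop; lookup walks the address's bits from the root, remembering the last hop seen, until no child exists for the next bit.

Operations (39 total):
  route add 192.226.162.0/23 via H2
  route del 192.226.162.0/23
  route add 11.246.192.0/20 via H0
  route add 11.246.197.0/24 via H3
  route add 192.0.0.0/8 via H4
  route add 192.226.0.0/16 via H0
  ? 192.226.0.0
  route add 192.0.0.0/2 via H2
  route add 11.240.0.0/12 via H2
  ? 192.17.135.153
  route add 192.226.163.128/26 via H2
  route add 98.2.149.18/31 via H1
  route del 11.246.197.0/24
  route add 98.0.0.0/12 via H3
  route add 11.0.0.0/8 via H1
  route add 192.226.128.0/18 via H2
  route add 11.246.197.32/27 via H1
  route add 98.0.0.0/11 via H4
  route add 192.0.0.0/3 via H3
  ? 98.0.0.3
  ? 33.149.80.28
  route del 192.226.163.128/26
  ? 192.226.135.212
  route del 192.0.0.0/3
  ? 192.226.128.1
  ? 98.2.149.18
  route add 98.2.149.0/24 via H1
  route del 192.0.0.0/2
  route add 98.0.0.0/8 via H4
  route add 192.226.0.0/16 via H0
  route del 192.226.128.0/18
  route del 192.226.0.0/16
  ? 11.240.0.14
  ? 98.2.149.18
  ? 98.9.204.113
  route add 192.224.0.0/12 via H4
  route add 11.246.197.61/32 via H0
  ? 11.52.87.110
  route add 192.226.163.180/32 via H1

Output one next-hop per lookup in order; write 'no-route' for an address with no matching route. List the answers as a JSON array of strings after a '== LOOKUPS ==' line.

Process each operation:
  add 192.226.162.0/23 -> H2 at depth 23
  - 192.226.162.0/23 clear@23
  add 11.246.192.0/20 -> H0 at depth 20
  add 11.246.197.0/24 -> H3 at depth 24
  add 192.0.0.0/8 -> H4 at depth 8
  add 192.226.0.0/16 -> H0 at depth 16
  lookup 192.226.0.0: bits 1100000011100010 walk d0:-→d1:-→d2:-→d3:-→d4:-→d5:-→d6:-→d7:-→d8:H4→d9:-→d10:-→d11:-→d12:-→d13:-→d14:-→d15:-→d16:H0 -> H0
  add 192.0.0.0/2 -> H2 at depth 2
  add 11.240.0.0/12 -> H2 at depth 12
  lookup 192.17.135.153: bits 11000000 walk d0:-→d1:-→d2:H2→d3:-→d4:-→d5:-→d6:-→d7:-→d8:H4 -> H4
  add 192.226.163.128/26 -> H2 at depth 26
  add 98.2.149.18/31 -> H1 at depth 31
  - 11.246.197.0/24 clear@24
  add 98.0.0.0/12 -> H3 at depth 12
  add 11.0.0.0/8 -> H1 at depth 8
  add 192.226.128.0/18 -> H2 at depth 18
  add 11.246.197.32/27 -> H1 at depth 27
  add 98.0.0.0/11 -> H4 at depth 11
  add 192.0.0.0/3 -> H3 at depth 3
  lookup 98.0.0.3: bits 01100010000000 walk d0:-→d1:-→d2:-→d3:-→d4:-→d5:-→d6:-→d7:-→d8:-→d9:-→d10:-→d11:H4→d12:H3→d13:-→d14:- -> H3
  lookup 33.149.80.28: bits 00 walk d0:-→d1:-→d2:- -> no-route
  - 192.226.163.128/26 clear@26
  lookup 192.226.135.212: bits 110000001110001010 walk d0:-→d1:-→d2:H2→d3:H3→d4:-→d5:-→d6:-→d7:-→d8:H4→d9:-→d10:-→d11:-→d12:-→d13:-→d14:-→d15:-→d16:H0→d17:-→d18:H2 -> H2
  - 192.0.0.0/3 clear@3
  lookup 192.226.128.1: bits 110000001110001010 walk d0:-→d1:-→d2:H2→d3:-→d4:-→d5:-→d6:-→d7:-→d8:H4→d9:-→d10:-→d11:-→d12:-→d13:-→d14:-→d15:-→d16:H0→d17:-→d18:H2 -> H2
  lookup 98.2.149.18: bits 0110001000000010100101010001001 walk d0:-→d1:-→d2:-→d3:-→d4:-→d5:-→d6:-→d7:-→d8:-→d9:-→d10:-→d11:H4→d12:H3→d13:-→d14:-→d15:-→d16:-→d17:-→d18:-→d19:-→d20:-→d21:-→d22:-→d23:-→d24:-→d25:-→d26:-→d27:-→d28:-→d29:-→d30:-→d31:H1 -> H1
  add 98.2.149.0/24 -> H1 at depth 24
  - 192.0.0.0/2 clear@2
  add 98.0.0.0/8 -> H4 at depth 8
  add 192.226.0.0/16 -> H0 at depth 16
  - 192.226.128.0/18 clear@18
  - 192.226.0.0/16 clear@16
  lookup 11.240.0.14: bits 0000101111110 walk d0:-→d1:-→d2:-→d3:-→d4:-→d5:-→d6:-→d7:-→d8:H1→d9:-→d10:-→d11:-→d12:H2→d13:- -> H2
  lookup 98.2.149.18: bits 0110001000000010100101010001001 walk d0:-→d1:-→d2:-→d3:-→d4:-→d5:-→d6:-→d7:-→d8:H4→d9:-→d10:-→d11:H4→d12:H3→d13:-→d14:-→d15:-→d16:-→d17:-→d18:-→d19:-→d20:-→d21:-→d22:-→d23:-→d24:H1→d25:-→d26:-→d27:-→d28:-→d29:-→d30:-→d31:H1 -> H1
  lookup 98.9.204.113: bits 011000100000 walk d0:-→d1:-→d2:-→d3:-→d4:-→d5:-→d6:-→d7:-→d8:H4→d9:-→d10:-→d11:H4→d12:H3 -> H3
  add 192.224.0.0/12 -> H4 at depth 12
  add 11.246.197.61/32 -> H0 at depth 32
  lookup 11.52.87.110: bits 00001011 walk d0:-→d1:-→d2:-→d3:-→d4:-→d5:-→d6:-→d7:-→d8:H1 -> H1
  add 192.226.163.180/32 -> H1 at depth 32

== LOOKUPS ==
["H0","H4","H3","no-route","H2","H2","H1","H2","H1","H3","H1"]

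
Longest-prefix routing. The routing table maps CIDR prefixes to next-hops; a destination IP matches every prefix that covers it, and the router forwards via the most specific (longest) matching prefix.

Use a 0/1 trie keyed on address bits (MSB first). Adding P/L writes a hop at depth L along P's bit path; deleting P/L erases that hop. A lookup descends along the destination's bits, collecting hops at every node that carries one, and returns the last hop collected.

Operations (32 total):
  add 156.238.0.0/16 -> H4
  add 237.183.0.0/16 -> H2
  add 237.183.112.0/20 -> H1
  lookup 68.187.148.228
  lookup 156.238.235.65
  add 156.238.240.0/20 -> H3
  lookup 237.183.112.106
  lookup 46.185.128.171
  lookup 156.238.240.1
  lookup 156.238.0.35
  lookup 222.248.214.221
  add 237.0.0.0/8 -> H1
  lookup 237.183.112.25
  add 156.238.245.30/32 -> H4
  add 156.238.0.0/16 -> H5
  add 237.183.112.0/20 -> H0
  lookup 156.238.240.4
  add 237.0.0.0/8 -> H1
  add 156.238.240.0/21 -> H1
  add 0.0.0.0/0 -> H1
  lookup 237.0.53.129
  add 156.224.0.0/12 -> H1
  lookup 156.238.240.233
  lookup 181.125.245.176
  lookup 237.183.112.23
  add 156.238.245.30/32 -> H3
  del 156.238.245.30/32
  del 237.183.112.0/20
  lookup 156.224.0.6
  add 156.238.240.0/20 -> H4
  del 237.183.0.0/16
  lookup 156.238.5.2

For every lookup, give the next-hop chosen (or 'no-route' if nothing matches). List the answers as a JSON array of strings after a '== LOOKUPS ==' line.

Apply in order:
  add 156.238.0.0/16 -> H4 at depth 16
  add 237.183.0.0/16 -> H2 at depth 16
  add 237.183.112.0/20 -> H1 at depth 20
  ? 68.187.148.228  path d0:-  best=no-route
  ? 156.238.235.65  path d0:-→d1:-→d2:-→d3:-→d4:-→d5:-→d6:-→d7:-→d8:-→d9:-→d10:-→d11:-→d12:-→d13:-→d14:-→d15:-→d16:H4  best=H4
  add 156.238.240.0/20 -> H3 at depth 20
  ? 237.183.112.106  path d0:-→d1:-→d2:-→d3:-→d4:-→d5:-→d6:-→d7:-→d8:-→d9:-→d10:-→d11:-→d12:-→d13:-→d14:-→d15:-→d16:H2→d17:-→d18:-→d19:-→d20:H1  best=H1
  ? 46.185.128.171  path d0:-  best=no-route
  ? 156.238.240.1  path d0:-→d1:-→d2:-→d3:-→d4:-→d5:-→d6:-→d7:-→d8:-→d9:-→d10:-→d11:-→d12:-→d13:-→d14:-→d15:-→d16:H4→d17:-→d18:-→d19:-→d20:H3  best=H3
  ? 156.238.0.35  path d0:-→d1:-→d2:-→d3:-→d4:-→d5:-→d6:-→d7:-→d8:-→d9:-→d10:-→d11:-→d12:-→d13:-→d14:-→d15:-→d16:H4  best=H4
  ? 222.248.214.221  path d0:-→d1:-→d2:-  best=no-route
  add 237.0.0.0/8 -> H1 at depth 8
  ? 237.183.112.25  path d0:-→d1:-→d2:-→d3:-→d4:-→d5:-→d6:-→d7:-→d8:H1→d9:-→d10:-→d11:-→d12:-→d13:-→d14:-→d15:-→d16:H2→d17:-→d18:-→d19:-→d20:H1  best=H1
  add 156.238.245.30/32 -> H4 at depth 32
  add 156.238.0.0/16 -> H5 at depth 16
  add 237.183.112.0/20 -> H0 at depth 20
  ? 156.238.240.4  path d0:-→d1:-→d2:-→d3:-→d4:-→d5:-→d6:-→d7:-→d8:-→d9:-→d10:-→d11:-→d12:-→d13:-→d14:-→d15:-→d16:H5→d17:-→d18:-→d19:-→d20:H3→d21:-  best=H3
  add 237.0.0.0/8 -> H1 at depth 8
  add 156.238.240.0/21 -> H1 at depth 21
  add 0.0.0.0/0 -> H1 at depth 0
  ? 237.0.53.129  path d0:H1→d1:-→d2:-→d3:-→d4:-→d5:-→d6:-→d7:-→d8:H1  best=H1
  add 156.224.0.0/12 -> H1 at depth 12
  ? 156.238.240.233  path d0:H1→d1:-→d2:-→d3:-→d4:-→d5:-→d6:-→d7:-→d8:-→d9:-→d10:-→d11:-→d12:H1→d13:-→d14:-→d15:-→d16:H5→d17:-→d18:-→d19:-→d20:H3→d21:H1  best=H1
  ? 181.125.245.176  path d0:H1→d1:-→d2:-  best=H1
  ? 237.183.112.23  path d0:H1→d1:-→d2:-→d3:-→d4:-→d5:-→d6:-→d7:-→d8:H1→d9:-→d10:-→d11:-→d12:-→d13:-→d14:-→d15:-→d16:H2→d17:-→d18:-→d19:-→d20:H0  best=H0
  add 156.238.245.30/32 -> H3 at depth 32
  - 156.238.245.30/32 clear@32
  - 237.183.112.0/20 clear@20
  ? 156.224.0.6  path d0:H1→d1:-→d2:-→d3:-→d4:-→d5:-→d6:-→d7:-→d8:-→d9:-→d10:-→d11:-→d12:H1  best=H1
  add 156.238.240.0/20 -> H4 at depth 20
  - 237.183.0.0/16 clear@16
  ? 156.238.5.2  path d0:H1→d1:-→d2:-→d3:-→d4:-→d5:-→d6:-→d7:-→d8:-→d9:-→d10:-→d11:-→d12:H1→d13:-→d14:-→d15:-→d16:H5  best=H5

== LOOKUPS ==
["no-route","H4","H1","no-route","H3","H4","no-route","H1","H3","H1","H1","H1","H0","H1","H5"]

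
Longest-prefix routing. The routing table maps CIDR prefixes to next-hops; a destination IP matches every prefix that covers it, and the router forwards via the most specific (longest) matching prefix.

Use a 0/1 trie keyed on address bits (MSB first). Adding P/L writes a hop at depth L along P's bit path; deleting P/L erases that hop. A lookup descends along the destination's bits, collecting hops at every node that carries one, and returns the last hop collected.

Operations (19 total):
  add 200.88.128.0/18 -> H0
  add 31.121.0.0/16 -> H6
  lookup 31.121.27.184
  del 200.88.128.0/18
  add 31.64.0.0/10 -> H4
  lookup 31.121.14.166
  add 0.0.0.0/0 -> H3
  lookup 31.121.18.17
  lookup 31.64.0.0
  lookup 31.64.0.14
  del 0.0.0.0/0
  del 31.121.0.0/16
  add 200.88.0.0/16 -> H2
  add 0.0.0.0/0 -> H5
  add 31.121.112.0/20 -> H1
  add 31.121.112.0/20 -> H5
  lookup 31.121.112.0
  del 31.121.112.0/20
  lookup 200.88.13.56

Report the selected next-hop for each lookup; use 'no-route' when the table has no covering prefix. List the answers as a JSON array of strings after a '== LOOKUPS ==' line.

Apply in order:
  add 200.88.128.0/18 -> H0 at depth 18
  add 31.121.0.0/16 -> H6 at depth 16
  lookup 31.121.27.184: bits 0001111101111001 walk d0:-→d1:-→d2:-→d3:-→d4:-→d5:-→d6:-→d7:-→d8:-→d9:-→d10:-→d11:-→d12:-→d13:-→d14:-→d15:-→d16:H6 -> H6
  - 200.88.128.0/18 clear@18
  add 31.64.0.0/10 -> H4 at depth 10
  lookup 31.121.14.166: bits 0001111101111001 walk d0:-→d1:-→d2:-→d3:-→d4:-→d5:-→d6:-→d7:-→d8:-→d9:-→d10:H4→d11:-→d12:-→d13:-→d14:-→d15:-→d16:H6 -> H6
  add 0.0.0.0/0 -> H3 at depth 0
  lookup 31.121.18.17: bits 0001111101111001 walk d0:H3→d1:-→d2:-→d3:-→d4:-→d5:-→d6:-→d7:-→d8:-→d9:-→d10:H4→d11:-→d12:-→d13:-→d14:-→d15:-→d16:H6 -> H6
  lookup 31.64.0.0: bits 0001111101 walk d0:H3→d1:-→d2:-→d3:-→d4:-→d5:-→d6:-→d7:-→d8:-→d9:-→d10:H4 -> H4
  lookup 31.64.0.14: bits 0001111101 walk d0:H3→d1:-→d2:-→d3:-→d4:-→d5:-→d6:-→d7:-→d8:-→d9:-→d10:H4 -> H4
  - 0.0.0.0/0 clear@0
  - 31.121.0.0/16 clear@16
  add 200.88.0.0/16 -> H2 at depth 16
  add 0.0.0.0/0 -> H5 at depth 0
  add 31.121.112.0/20 -> H1 at depth 20
  add 31.121.112.0/20 -> H5 at depth 20
  lookup 31.121.112.0: bits 00011111011110010111 walk d0:H5→d1:-→d2:-→d3:-→d4:-→d5:-→d6:-→d7:-→d8:-→d9:-→d10:H4→d11:-→d12:-→d13:-→d14:-→d15:-→d16:-→d17:-→d18:-→d19:-→d20:H5 -> H5
  - 31.121.112.0/20 clear@20
  lookup 200.88.13.56: bits 1100100001011000 walk d0:H5→d1:-→d2:-→d3:-→d4:-→d5:-→d6:-→d7:-→d8:-→d9:-→d10:-→d11:-→d12:-→d13:-→d14:-→d15:-→d16:H2 -> H2

== LOOKUPS ==
["H6","H6","H6","H4","H4","H5","H2"]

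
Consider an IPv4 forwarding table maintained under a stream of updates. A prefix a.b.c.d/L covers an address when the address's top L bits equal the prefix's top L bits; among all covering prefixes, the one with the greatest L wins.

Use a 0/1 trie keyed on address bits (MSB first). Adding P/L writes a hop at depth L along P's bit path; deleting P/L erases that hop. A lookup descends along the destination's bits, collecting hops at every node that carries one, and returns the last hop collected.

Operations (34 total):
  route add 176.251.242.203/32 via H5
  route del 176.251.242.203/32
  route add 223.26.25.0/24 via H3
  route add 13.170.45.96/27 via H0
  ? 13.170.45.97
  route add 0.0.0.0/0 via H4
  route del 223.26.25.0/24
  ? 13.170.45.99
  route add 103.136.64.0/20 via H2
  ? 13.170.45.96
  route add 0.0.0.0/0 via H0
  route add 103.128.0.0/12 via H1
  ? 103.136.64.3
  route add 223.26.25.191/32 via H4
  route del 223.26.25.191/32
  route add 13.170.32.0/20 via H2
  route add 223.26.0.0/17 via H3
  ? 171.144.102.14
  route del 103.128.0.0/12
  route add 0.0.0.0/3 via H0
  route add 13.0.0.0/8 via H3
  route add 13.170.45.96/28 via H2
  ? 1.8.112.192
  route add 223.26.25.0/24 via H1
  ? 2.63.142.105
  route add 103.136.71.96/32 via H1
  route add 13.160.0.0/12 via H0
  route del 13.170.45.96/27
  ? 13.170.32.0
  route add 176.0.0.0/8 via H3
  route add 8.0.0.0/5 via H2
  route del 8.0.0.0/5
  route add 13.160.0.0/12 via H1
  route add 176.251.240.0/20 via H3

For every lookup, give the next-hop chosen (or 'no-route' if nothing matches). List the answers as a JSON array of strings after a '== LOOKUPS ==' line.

Process each operation:
  + 176.251.242.203/32 (H5) depth=32
  - 176.251.242.203/32 clear@32
  + 223.26.25.0/24 (H3) depth=24
  + 13.170.45.96/27 (H0) depth=27
  Q 13.170.45.97: descend 000011011010101000101101011 ; hops seen [H0] ; pick H0
  + 0.0.0.0/0 (H4) depth=0
  - 223.26.25.0/24 clear@24
  Q 13.170.45.99: descend 000011011010101000101101011 ; hops seen [H4,H0] ; pick H0
  + 103.136.64.0/20 (H2) depth=20
  Q 13.170.45.96: descend 000011011010101000101101011 ; hops seen [H4,H0] ; pick H0
  + 0.0.0.0/0 (H0) depth=0
  + 103.128.0.0/12 (H1) depth=12
  Q 103.136.64.3: descend 01100111100010000100 ; hops seen [H0,H1,H2] ; pick H2
  + 223.26.25.191/32 (H4) depth=32
  - 223.26.25.191/32 clear@32
  + 13.170.32.0/20 (H2) depth=20
  + 223.26.0.0/17 (H3) depth=17
  Q 171.144.102.14: descend 101 ; hops seen [H0] ; pick H0
  - 103.128.0.0/12 clear@12
  + 0.0.0.0/3 (H0) depth=3
  + 13.0.0.0/8 (H3) depth=8
  + 13.170.45.96/28 (H2) depth=28
  Q 1.8.112.192: descend 0000 ; hops seen [H0,H0] ; pick H0
  + 223.26.25.0/24 (H1) depth=24
  Q 2.63.142.105: descend 0000 ; hops seen [H0,H0] ; pick H0
  + 103.136.71.96/32 (H1) depth=32
  + 13.160.0.0/12 (H0) depth=12
  - 13.170.45.96/27 clear@27
  Q 13.170.32.0: descend 00001101101010100010 ; hops seen [H0,H0,H3,H0,H2] ; pick H2
  + 176.0.0.0/8 (H3) depth=8
  + 8.0.0.0/5 (H2) depth=5
  - 8.0.0.0/5 clear@5
  + 13.160.0.0/12 (H1) depth=12
  + 176.251.240.0/20 (H3) depth=20

== LOOKUPS ==
["H0","H0","H0","H2","H0","H0","H0","H2"]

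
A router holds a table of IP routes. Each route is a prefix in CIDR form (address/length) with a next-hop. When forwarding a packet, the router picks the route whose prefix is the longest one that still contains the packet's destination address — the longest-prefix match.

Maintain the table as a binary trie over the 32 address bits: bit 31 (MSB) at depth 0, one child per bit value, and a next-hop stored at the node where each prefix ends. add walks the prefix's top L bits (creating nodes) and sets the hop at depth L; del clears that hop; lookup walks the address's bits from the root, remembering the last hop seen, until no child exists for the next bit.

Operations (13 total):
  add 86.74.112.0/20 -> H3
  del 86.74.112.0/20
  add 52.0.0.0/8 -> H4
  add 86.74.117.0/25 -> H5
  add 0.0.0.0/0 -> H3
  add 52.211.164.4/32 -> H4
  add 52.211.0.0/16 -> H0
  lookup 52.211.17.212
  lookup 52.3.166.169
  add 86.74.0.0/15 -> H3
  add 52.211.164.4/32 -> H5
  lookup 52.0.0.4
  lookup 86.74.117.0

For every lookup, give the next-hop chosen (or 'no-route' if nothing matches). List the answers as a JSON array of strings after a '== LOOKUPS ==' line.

Apply in order:
  add 86.74.112.0/20 -> H3 at depth 20
  - 86.74.112.0/20 clear@20
  add 52.0.0.0/8 -> H4 at depth 8
  add 86.74.117.0/25 -> H5 at depth 25
  add 0.0.0.0/0 -> H3 at depth 0
  add 52.211.164.4/32 -> H4 at depth 32
  add 52.211.0.0/16 -> H0 at depth 16
  ? 52.211.17.212  path d0:H3→d1:-→d2:-→d3:-→d4:-→d5:-→d6:-→d7:-→d8:H4→d9:-→d10:-→d11:-→d12:-→d13:-→d14:-→d15:-→d16:H0  best=H0
  ? 52.3.166.169  path d0:H3→d1:-→d2:-→d3:-→d4:-→d5:-→d6:-→d7:-→d8:H4  best=H4
  add 86.74.0.0/15 -> H3 at depth 15
  add 52.211.164.4/32 -> H5 at depth 32
  ? 52.0.0.4  path d0:H3→d1:-→d2:-→d3:-→d4:-→d5:-→d6:-→d7:-→d8:H4  best=H4
  ? 86.74.117.0  path d0:H3→d1:-→d2:-→d3:-→d4:-→d5:-→d6:-→d7:-→d8:-→d9:-→d10:-→d11:-→d12:-→d13:-→d14:-→d15:H3→d16:-→d17:-→d18:-→d19:-→d20:-→d21:-→d22:-→d23:-→d24:-→d25:H5  best=H5

== LOOKUPS ==
["H0","H4","H4","H5"]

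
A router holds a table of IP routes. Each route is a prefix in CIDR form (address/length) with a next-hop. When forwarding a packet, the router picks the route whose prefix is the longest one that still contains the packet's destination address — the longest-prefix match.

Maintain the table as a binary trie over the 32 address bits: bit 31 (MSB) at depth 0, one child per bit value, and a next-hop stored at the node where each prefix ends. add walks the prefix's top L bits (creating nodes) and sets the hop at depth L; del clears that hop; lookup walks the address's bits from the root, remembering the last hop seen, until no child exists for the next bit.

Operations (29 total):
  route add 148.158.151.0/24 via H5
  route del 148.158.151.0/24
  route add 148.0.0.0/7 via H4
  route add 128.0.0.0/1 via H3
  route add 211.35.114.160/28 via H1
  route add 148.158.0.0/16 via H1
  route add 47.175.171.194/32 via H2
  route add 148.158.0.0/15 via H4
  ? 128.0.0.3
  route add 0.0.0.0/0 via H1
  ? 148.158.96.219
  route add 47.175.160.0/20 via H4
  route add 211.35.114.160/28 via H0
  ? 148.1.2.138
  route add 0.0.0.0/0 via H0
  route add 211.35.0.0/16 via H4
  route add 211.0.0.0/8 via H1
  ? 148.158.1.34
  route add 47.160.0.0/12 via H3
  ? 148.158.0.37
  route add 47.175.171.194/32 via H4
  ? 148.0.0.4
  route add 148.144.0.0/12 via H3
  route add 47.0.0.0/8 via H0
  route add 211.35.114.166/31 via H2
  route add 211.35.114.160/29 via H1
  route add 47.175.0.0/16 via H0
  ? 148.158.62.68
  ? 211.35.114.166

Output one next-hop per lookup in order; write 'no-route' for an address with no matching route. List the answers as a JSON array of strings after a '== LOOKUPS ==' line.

Process each operation:
  + 148.158.151.0/24 (H5) depth=24
  del 148.158.151.0/24 (clear depth 24)
  + 148.0.0.0/7 (H4) depth=7
  + 128.0.0.0/1 (H3) depth=1
  + 211.35.114.160/28 (H1) depth=28
  + 148.158.0.0/16 (H1) depth=16
  + 47.175.171.194/32 (H2) depth=32
  + 148.158.0.0/15 (H4) depth=15
  ? 128.0.0.3  path d0:-→d1:H3→d2:-→d3:-  best=H3
  + 0.0.0.0/0 (H1) depth=0
  ? 148.158.96.219  path d0:H1→d1:H3→d2:-→d3:-→d4:-→d5:-→d6:-→d7:H4→d8:-→d9:-→d10:-→d11:-→d12:-→d13:-→d14:-→d15:H4→d16:H1  best=H1
  + 47.175.160.0/20 (H4) depth=20
  + 211.35.114.160/28 (H0) depth=28
  ? 148.1.2.138  path d0:H1→d1:H3→d2:-→d3:-→d4:-→d5:-→d6:-→d7:H4→d8:-  best=H4
  + 0.0.0.0/0 (H0) depth=0
  + 211.35.0.0/16 (H4) depth=16
  + 211.0.0.0/8 (H1) depth=8
  ? 148.158.1.34  path d0:H0→d1:H3→d2:-→d3:-→d4:-→d5:-→d6:-→d7:H4→d8:-→d9:-→d10:-→d11:-→d12:-→d13:-→d14:-→d15:H4→d16:H1  best=H1
  + 47.160.0.0/12 (H3) depth=12
  ? 148.158.0.37  path d0:H0→d1:H3→d2:-→d3:-→d4:-→d5:-→d6:-→d7:H4→d8:-→d9:-→d10:-→d11:-→d12:-→d13:-→d14:-→d15:H4→d16:H1  best=H1
  + 47.175.171.194/32 (H4) depth=32
  ? 148.0.0.4  path d0:H0→d1:H3→d2:-→d3:-→d4:-→d5:-→d6:-→d7:H4→d8:-  best=H4
  + 148.144.0.0/12 (H3) depth=12
  + 47.0.0.0/8 (H0) depth=8
  + 211.35.114.166/31 (H2) depth=31
  + 211.35.114.160/29 (H1) depth=29
  + 47.175.0.0/16 (H0) depth=16
  ? 148.158.62.68  path d0:H0→d1:H3→d2:-→d3:-→d4:-→d5:-→d6:-→d7:H4→d8:-→d9:-→d10:-→d11:-→d12:H3→d13:-→d14:-→d15:H4→d16:H1  best=H1
  ? 211.35.114.166  path d0:H0→d1:H3→d2:-→d3:-→d4:-→d5:-→d6:-→d7:-→d8:H1→d9:-→d10:-→d11:-→d12:-→d13:-→d14:-→d15:-→d16:H4→d17:-→d18:-→d19:-→d20:-→d21:-→d22:-→d23:-→d24:-→d25:-→d26:-→d27:-→d28:H0→d29:H1→d30:-→d31:H2  best=H2

== LOOKUPS ==
["H3","H1","H4","H1","H1","H4","H1","H2"]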